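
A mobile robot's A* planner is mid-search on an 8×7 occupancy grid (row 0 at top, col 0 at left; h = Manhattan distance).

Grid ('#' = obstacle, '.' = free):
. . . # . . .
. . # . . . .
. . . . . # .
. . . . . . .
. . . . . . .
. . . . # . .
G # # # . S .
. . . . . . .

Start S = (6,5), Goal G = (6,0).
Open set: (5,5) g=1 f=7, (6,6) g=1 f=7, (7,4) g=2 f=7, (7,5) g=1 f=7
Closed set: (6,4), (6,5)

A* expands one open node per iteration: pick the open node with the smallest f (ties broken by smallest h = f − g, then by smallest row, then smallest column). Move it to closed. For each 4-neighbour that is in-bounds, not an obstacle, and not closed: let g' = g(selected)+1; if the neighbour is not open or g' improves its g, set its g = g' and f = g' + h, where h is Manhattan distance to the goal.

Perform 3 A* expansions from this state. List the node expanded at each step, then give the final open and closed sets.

step 1: expand (7,4) (f=7, h=5) → closed; open now [(5,5) g=1 f=7, (6,6) g=1 f=7, (7,3) g=3 f=7, (7,5) g=1 f=7]
step 2: expand (7,3) (f=7, h=4) → closed; open now [(5,5) g=1 f=7, (6,6) g=1 f=7, (7,2) g=4 f=7, (7,5) g=1 f=7]
step 3: expand (7,2) (f=7, h=3) → closed; open now [(5,5) g=1 f=7, (6,6) g=1 f=7, (7,1) g=5 f=7, (7,5) g=1 f=7]

order=[(7,4) → (7,3) → (7,2)]; open=[(5,5) g=1 f=7, (6,6) g=1 f=7, (7,1) g=5 f=7, (7,5) g=1 f=7]; closed=[(6,4), (6,5), (7,2), (7,3), (7,4)]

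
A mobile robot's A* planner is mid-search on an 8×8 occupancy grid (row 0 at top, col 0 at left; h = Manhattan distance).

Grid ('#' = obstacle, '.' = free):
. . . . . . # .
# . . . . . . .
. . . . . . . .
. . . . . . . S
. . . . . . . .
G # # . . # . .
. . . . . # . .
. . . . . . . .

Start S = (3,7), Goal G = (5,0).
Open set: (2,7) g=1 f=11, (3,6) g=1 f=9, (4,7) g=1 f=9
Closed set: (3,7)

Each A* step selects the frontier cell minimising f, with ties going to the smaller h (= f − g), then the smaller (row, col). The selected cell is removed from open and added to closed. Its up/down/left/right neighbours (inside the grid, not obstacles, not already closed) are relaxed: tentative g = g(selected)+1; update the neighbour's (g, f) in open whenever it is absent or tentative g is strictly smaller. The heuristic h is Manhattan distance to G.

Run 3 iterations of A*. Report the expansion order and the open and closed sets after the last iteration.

step 1: expand (3,6) (f=9, h=8) → closed; open now [(2,6) g=2 f=11, (2,7) g=1 f=11, (3,5) g=2 f=9, (4,6) g=2 f=9, (4,7) g=1 f=9]
step 2: expand (3,5) (f=9, h=7) → closed; open now [(2,5) g=3 f=11, (2,6) g=2 f=11, (2,7) g=1 f=11, (3,4) g=3 f=9, (4,5) g=3 f=9, (4,6) g=2 f=9, (4,7) g=1 f=9]
step 3: expand (3,4) (f=9, h=6) → closed; open now [(2,4) g=4 f=11, (2,5) g=3 f=11, (2,6) g=2 f=11, (2,7) g=1 f=11, (3,3) g=4 f=9, (4,4) g=4 f=9, (4,5) g=3 f=9, (4,6) g=2 f=9, (4,7) g=1 f=9]

order=[(3,6) → (3,5) → (3,4)]; open=[(2,4) g=4 f=11, (2,5) g=3 f=11, (2,6) g=2 f=11, (2,7) g=1 f=11, (3,3) g=4 f=9, (4,4) g=4 f=9, (4,5) g=3 f=9, (4,6) g=2 f=9, (4,7) g=1 f=9]; closed=[(3,4), (3,5), (3,6), (3,7)]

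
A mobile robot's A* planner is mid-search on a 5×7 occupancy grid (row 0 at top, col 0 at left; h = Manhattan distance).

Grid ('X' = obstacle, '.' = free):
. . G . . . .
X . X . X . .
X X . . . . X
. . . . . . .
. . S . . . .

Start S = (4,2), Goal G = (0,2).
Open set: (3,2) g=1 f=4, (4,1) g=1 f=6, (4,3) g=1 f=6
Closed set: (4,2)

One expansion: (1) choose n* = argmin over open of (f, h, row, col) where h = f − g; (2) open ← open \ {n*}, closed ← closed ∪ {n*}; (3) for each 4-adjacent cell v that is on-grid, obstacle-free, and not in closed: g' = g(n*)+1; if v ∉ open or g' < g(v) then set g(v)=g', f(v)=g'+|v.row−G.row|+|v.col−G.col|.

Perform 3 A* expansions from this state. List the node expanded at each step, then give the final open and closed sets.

step 1: expand (3,2) (f=4, h=3) → closed; open now [(2,2) g=2 f=4, (3,1) g=2 f=6, (3,3) g=2 f=6, (4,1) g=1 f=6, (4,3) g=1 f=6]
step 2: expand (2,2) (f=4, h=2) → closed; open now [(2,3) g=3 f=6, (3,1) g=2 f=6, (3,3) g=2 f=6, (4,1) g=1 f=6, (4,3) g=1 f=6]
step 3: expand (2,3) (f=6, h=3) → closed; open now [(1,3) g=4 f=6, (2,4) g=4 f=8, (3,1) g=2 f=6, (3,3) g=2 f=6, (4,1) g=1 f=6, (4,3) g=1 f=6]

order=[(3,2) → (2,2) → (2,3)]; open=[(1,3) g=4 f=6, (2,4) g=4 f=8, (3,1) g=2 f=6, (3,3) g=2 f=6, (4,1) g=1 f=6, (4,3) g=1 f=6]; closed=[(2,2), (2,3), (3,2), (4,2)]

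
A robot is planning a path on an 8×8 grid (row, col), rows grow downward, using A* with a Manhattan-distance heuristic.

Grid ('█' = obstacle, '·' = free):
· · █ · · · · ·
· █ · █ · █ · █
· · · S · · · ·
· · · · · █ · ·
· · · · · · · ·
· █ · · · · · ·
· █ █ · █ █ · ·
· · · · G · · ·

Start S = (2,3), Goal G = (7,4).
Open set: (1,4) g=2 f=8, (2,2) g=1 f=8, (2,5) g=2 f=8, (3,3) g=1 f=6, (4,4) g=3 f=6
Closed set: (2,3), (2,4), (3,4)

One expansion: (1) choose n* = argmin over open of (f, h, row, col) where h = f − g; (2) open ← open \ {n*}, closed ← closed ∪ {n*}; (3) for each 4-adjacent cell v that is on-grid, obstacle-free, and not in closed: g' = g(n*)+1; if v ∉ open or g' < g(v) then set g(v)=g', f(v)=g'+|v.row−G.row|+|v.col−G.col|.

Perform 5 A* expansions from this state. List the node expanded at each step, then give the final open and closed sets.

step 1: expand (4,4) (f=6, h=3) → closed; open now [(1,4) g=2 f=8, (2,2) g=1 f=8, (2,5) g=2 f=8, (3,3) g=1 f=6, (4,3) g=4 f=8, (4,5) g=4 f=8, (5,4) g=4 f=6]
step 2: expand (5,4) (f=6, h=2) → closed; open now [(1,4) g=2 f=8, (2,2) g=1 f=8, (2,5) g=2 f=8, (3,3) g=1 f=6, (4,3) g=4 f=8, (4,5) g=4 f=8, (5,3) g=5 f=8, (5,5) g=5 f=8]
step 3: expand (3,3) (f=6, h=5) → closed; open now [(1,4) g=2 f=8, (2,2) g=1 f=8, (2,5) g=2 f=8, (3,2) g=2 f=8, (4,3) g=2 f=6, (4,5) g=4 f=8, (5,3) g=5 f=8, (5,5) g=5 f=8]
step 4: expand (4,3) (f=6, h=4) → closed; open now [(1,4) g=2 f=8, (2,2) g=1 f=8, (2,5) g=2 f=8, (3,2) g=2 f=8, (4,2) g=3 f=8, (4,5) g=4 f=8, (5,3) g=3 f=6, (5,5) g=5 f=8]
step 5: expand (5,3) (f=6, h=3) → closed; open now [(1,4) g=2 f=8, (2,2) g=1 f=8, (2,5) g=2 f=8, (3,2) g=2 f=8, (4,2) g=3 f=8, (4,5) g=4 f=8, (5,2) g=4 f=8, (5,5) g=5 f=8, (6,3) g=4 f=6]

order=[(4,4) → (5,4) → (3,3) → (4,3) → (5,3)]; open=[(1,4) g=2 f=8, (2,2) g=1 f=8, (2,5) g=2 f=8, (3,2) g=2 f=8, (4,2) g=3 f=8, (4,5) g=4 f=8, (5,2) g=4 f=8, (5,5) g=5 f=8, (6,3) g=4 f=6]; closed=[(2,3), (2,4), (3,3), (3,4), (4,3), (4,4), (5,3), (5,4)]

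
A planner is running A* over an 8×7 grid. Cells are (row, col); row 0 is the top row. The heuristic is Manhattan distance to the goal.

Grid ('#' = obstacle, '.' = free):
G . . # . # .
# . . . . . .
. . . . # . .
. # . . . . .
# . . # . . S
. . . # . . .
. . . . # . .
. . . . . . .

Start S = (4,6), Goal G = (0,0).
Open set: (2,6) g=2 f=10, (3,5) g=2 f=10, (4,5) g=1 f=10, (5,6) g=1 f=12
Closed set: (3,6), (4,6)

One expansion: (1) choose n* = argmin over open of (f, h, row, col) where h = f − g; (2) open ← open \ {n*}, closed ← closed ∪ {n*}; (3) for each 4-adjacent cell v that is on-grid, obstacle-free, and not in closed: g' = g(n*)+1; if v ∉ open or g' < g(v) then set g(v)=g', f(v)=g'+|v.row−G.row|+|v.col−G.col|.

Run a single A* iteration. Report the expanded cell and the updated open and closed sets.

expanded=(2,6); open=[(1,6) g=3 f=10, (2,5) g=3 f=10, (3,5) g=2 f=10, (4,5) g=1 f=10, (5,6) g=1 f=12]; closed=[(2,6), (3,6), (4,6)]

step 1: expand (2,6) (f=10, h=8) → closed; open now [(1,6) g=3 f=10, (2,5) g=3 f=10, (3,5) g=2 f=10, (4,5) g=1 f=10, (5,6) g=1 f=12]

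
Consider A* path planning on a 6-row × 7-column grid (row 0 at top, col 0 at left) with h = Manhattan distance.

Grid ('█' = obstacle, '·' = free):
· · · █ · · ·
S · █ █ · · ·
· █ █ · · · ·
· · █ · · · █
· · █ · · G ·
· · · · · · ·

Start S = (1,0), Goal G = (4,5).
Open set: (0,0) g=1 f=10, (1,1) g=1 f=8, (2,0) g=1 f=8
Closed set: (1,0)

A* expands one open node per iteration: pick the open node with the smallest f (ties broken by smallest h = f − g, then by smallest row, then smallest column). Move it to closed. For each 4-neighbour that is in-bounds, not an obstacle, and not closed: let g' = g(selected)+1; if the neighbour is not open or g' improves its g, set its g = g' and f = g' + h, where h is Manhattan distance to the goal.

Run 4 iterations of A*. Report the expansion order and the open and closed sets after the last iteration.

order=[(1,1) → (2,0) → (3,0) → (3,1)]; open=[(0,0) g=1 f=10, (0,1) g=2 f=10, (4,0) g=3 f=8, (4,1) g=4 f=8]; closed=[(1,0), (1,1), (2,0), (3,0), (3,1)]

step 1: expand (1,1) (f=8, h=7) → closed; open now [(0,0) g=1 f=10, (0,1) g=2 f=10, (2,0) g=1 f=8]
step 2: expand (2,0) (f=8, h=7) → closed; open now [(0,0) g=1 f=10, (0,1) g=2 f=10, (3,0) g=2 f=8]
step 3: expand (3,0) (f=8, h=6) → closed; open now [(0,0) g=1 f=10, (0,1) g=2 f=10, (3,1) g=3 f=8, (4,0) g=3 f=8]
step 4: expand (3,1) (f=8, h=5) → closed; open now [(0,0) g=1 f=10, (0,1) g=2 f=10, (4,0) g=3 f=8, (4,1) g=4 f=8]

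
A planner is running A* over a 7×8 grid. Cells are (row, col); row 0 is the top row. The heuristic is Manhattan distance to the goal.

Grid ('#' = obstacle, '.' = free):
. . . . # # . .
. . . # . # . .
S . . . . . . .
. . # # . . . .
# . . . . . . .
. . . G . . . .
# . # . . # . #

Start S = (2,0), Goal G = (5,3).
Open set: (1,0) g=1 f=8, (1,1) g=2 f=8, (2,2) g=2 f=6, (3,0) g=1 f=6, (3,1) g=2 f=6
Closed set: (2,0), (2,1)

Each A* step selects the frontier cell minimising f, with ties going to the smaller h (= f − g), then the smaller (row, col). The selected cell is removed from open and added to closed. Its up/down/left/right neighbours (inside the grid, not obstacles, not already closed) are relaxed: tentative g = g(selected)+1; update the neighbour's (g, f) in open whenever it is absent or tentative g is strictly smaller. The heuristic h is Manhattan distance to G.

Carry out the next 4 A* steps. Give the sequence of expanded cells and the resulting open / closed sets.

order=[(2,2) → (2,3) → (3,1) → (4,1)]; open=[(1,0) g=1 f=8, (1,1) g=2 f=8, (1,2) g=3 f=8, (2,4) g=4 f=8, (3,0) g=1 f=6, (4,2) g=4 f=6, (5,1) g=4 f=6]; closed=[(2,0), (2,1), (2,2), (2,3), (3,1), (4,1)]

step 1: expand (2,2) (f=6, h=4) → closed; open now [(1,0) g=1 f=8, (1,1) g=2 f=8, (1,2) g=3 f=8, (2,3) g=3 f=6, (3,0) g=1 f=6, (3,1) g=2 f=6]
step 2: expand (2,3) (f=6, h=3) → closed; open now [(1,0) g=1 f=8, (1,1) g=2 f=8, (1,2) g=3 f=8, (2,4) g=4 f=8, (3,0) g=1 f=6, (3,1) g=2 f=6]
step 3: expand (3,1) (f=6, h=4) → closed; open now [(1,0) g=1 f=8, (1,1) g=2 f=8, (1,2) g=3 f=8, (2,4) g=4 f=8, (3,0) g=1 f=6, (4,1) g=3 f=6]
step 4: expand (4,1) (f=6, h=3) → closed; open now [(1,0) g=1 f=8, (1,1) g=2 f=8, (1,2) g=3 f=8, (2,4) g=4 f=8, (3,0) g=1 f=6, (4,2) g=4 f=6, (5,1) g=4 f=6]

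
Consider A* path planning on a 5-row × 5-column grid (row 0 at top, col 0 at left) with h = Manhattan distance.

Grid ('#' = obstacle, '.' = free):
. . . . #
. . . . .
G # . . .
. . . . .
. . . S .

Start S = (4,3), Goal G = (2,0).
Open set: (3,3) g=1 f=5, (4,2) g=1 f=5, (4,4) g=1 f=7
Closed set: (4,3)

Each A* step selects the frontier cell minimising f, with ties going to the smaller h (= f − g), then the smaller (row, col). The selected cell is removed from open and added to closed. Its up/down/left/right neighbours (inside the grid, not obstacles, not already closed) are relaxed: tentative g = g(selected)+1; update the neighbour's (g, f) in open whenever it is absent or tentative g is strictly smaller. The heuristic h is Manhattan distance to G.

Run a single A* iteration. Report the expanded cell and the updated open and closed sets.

step 1: expand (3,3) (f=5, h=4) → closed; open now [(2,3) g=2 f=5, (3,2) g=2 f=5, (3,4) g=2 f=7, (4,2) g=1 f=5, (4,4) g=1 f=7]

expanded=(3,3); open=[(2,3) g=2 f=5, (3,2) g=2 f=5, (3,4) g=2 f=7, (4,2) g=1 f=5, (4,4) g=1 f=7]; closed=[(3,3), (4,3)]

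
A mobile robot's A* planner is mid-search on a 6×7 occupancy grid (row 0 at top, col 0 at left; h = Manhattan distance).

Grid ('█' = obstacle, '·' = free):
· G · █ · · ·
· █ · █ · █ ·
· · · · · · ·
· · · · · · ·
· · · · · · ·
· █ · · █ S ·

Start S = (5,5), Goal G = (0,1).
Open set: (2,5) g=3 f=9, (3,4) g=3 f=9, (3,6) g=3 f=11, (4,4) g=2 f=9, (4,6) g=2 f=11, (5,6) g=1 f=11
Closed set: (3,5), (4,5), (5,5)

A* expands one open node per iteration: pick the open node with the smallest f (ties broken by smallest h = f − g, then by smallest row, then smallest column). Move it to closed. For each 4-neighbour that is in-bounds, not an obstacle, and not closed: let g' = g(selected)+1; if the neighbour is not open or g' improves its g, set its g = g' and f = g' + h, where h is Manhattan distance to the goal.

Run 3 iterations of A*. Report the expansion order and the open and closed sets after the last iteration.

order=[(2,5) → (2,4) → (1,4)]; open=[(0,4) g=6 f=9, (2,3) g=5 f=9, (2,6) g=4 f=11, (3,4) g=3 f=9, (3,6) g=3 f=11, (4,4) g=2 f=9, (4,6) g=2 f=11, (5,6) g=1 f=11]; closed=[(1,4), (2,4), (2,5), (3,5), (4,5), (5,5)]

step 1: expand (2,5) (f=9, h=6) → closed; open now [(2,4) g=4 f=9, (2,6) g=4 f=11, (3,4) g=3 f=9, (3,6) g=3 f=11, (4,4) g=2 f=9, (4,6) g=2 f=11, (5,6) g=1 f=11]
step 2: expand (2,4) (f=9, h=5) → closed; open now [(1,4) g=5 f=9, (2,3) g=5 f=9, (2,6) g=4 f=11, (3,4) g=3 f=9, (3,6) g=3 f=11, (4,4) g=2 f=9, (4,6) g=2 f=11, (5,6) g=1 f=11]
step 3: expand (1,4) (f=9, h=4) → closed; open now [(0,4) g=6 f=9, (2,3) g=5 f=9, (2,6) g=4 f=11, (3,4) g=3 f=9, (3,6) g=3 f=11, (4,4) g=2 f=9, (4,6) g=2 f=11, (5,6) g=1 f=11]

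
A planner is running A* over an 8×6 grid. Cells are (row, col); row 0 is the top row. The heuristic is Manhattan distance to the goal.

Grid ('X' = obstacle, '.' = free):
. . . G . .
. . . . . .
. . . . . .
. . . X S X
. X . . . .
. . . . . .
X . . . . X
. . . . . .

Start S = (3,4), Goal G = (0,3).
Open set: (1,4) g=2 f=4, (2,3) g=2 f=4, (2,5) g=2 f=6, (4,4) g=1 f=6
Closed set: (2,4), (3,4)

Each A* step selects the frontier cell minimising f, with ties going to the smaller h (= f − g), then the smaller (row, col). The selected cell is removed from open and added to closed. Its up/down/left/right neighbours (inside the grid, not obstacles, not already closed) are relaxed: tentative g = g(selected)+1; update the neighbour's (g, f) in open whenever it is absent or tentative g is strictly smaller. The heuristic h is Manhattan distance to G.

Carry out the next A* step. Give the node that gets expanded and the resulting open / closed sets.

expanded=(1,4); open=[(0,4) g=3 f=4, (1,3) g=3 f=4, (1,5) g=3 f=6, (2,3) g=2 f=4, (2,5) g=2 f=6, (4,4) g=1 f=6]; closed=[(1,4), (2,4), (3,4)]

step 1: expand (1,4) (f=4, h=2) → closed; open now [(0,4) g=3 f=4, (1,3) g=3 f=4, (1,5) g=3 f=6, (2,3) g=2 f=4, (2,5) g=2 f=6, (4,4) g=1 f=6]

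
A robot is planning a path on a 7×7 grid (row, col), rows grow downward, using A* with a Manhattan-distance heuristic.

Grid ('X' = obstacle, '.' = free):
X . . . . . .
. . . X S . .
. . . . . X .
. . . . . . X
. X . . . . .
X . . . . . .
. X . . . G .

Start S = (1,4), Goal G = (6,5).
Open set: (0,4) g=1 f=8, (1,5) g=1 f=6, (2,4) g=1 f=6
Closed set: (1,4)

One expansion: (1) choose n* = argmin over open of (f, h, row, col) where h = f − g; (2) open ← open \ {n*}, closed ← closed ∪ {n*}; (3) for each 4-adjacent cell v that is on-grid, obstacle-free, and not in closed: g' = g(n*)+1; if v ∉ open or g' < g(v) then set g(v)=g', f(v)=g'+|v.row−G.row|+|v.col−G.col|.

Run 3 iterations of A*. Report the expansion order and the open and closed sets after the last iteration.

step 1: expand (1,5) (f=6, h=5) → closed; open now [(0,4) g=1 f=8, (0,5) g=2 f=8, (1,6) g=2 f=8, (2,4) g=1 f=6]
step 2: expand (2,4) (f=6, h=5) → closed; open now [(0,4) g=1 f=8, (0,5) g=2 f=8, (1,6) g=2 f=8, (2,3) g=2 f=8, (3,4) g=2 f=6]
step 3: expand (3,4) (f=6, h=4) → closed; open now [(0,4) g=1 f=8, (0,5) g=2 f=8, (1,6) g=2 f=8, (2,3) g=2 f=8, (3,3) g=3 f=8, (3,5) g=3 f=6, (4,4) g=3 f=6]

order=[(1,5) → (2,4) → (3,4)]; open=[(0,4) g=1 f=8, (0,5) g=2 f=8, (1,6) g=2 f=8, (2,3) g=2 f=8, (3,3) g=3 f=8, (3,5) g=3 f=6, (4,4) g=3 f=6]; closed=[(1,4), (1,5), (2,4), (3,4)]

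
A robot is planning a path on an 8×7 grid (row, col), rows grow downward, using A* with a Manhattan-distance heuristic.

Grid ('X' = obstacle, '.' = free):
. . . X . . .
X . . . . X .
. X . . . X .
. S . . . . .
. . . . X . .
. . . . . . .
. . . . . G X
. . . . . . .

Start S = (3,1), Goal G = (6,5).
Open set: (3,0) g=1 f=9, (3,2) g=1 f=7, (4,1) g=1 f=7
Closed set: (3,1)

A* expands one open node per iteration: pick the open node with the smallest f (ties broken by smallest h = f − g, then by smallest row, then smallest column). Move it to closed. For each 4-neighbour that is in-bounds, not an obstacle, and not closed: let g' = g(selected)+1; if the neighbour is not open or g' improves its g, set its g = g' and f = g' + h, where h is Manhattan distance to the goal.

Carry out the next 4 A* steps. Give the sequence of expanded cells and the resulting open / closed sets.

step 1: expand (3,2) (f=7, h=6) → closed; open now [(2,2) g=2 f=9, (3,0) g=1 f=9, (3,3) g=2 f=7, (4,1) g=1 f=7, (4,2) g=2 f=7]
step 2: expand (3,3) (f=7, h=5) → closed; open now [(2,2) g=2 f=9, (2,3) g=3 f=9, (3,0) g=1 f=9, (3,4) g=3 f=7, (4,1) g=1 f=7, (4,2) g=2 f=7, (4,3) g=3 f=7]
step 3: expand (3,4) (f=7, h=4) → closed; open now [(2,2) g=2 f=9, (2,3) g=3 f=9, (2,4) g=4 f=9, (3,0) g=1 f=9, (3,5) g=4 f=7, (4,1) g=1 f=7, (4,2) g=2 f=7, (4,3) g=3 f=7]
step 4: expand (3,5) (f=7, h=3) → closed; open now [(2,2) g=2 f=9, (2,3) g=3 f=9, (2,4) g=4 f=9, (3,0) g=1 f=9, (3,6) g=5 f=9, (4,1) g=1 f=7, (4,2) g=2 f=7, (4,3) g=3 f=7, (4,5) g=5 f=7]

order=[(3,2) → (3,3) → (3,4) → (3,5)]; open=[(2,2) g=2 f=9, (2,3) g=3 f=9, (2,4) g=4 f=9, (3,0) g=1 f=9, (3,6) g=5 f=9, (4,1) g=1 f=7, (4,2) g=2 f=7, (4,3) g=3 f=7, (4,5) g=5 f=7]; closed=[(3,1), (3,2), (3,3), (3,4), (3,5)]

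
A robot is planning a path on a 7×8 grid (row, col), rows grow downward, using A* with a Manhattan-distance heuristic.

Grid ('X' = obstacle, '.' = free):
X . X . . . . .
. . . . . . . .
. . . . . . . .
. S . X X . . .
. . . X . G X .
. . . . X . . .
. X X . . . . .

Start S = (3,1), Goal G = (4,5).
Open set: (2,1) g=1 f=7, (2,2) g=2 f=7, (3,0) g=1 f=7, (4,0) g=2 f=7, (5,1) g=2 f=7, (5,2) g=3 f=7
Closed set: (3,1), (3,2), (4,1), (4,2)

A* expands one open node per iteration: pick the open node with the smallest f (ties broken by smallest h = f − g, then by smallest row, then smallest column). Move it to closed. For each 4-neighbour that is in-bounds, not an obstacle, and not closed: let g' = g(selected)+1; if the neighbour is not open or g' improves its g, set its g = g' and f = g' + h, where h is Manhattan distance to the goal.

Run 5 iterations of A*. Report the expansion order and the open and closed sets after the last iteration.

order=[(5,2) → (5,3) → (2,2) → (2,3) → (2,4)]; open=[(1,2) g=3 f=9, (1,3) g=4 f=9, (1,4) g=5 f=9, (2,1) g=1 f=7, (2,5) g=5 f=7, (3,0) g=1 f=7, (4,0) g=2 f=7, (5,1) g=2 f=7, (6,3) g=5 f=9]; closed=[(2,2), (2,3), (2,4), (3,1), (3,2), (4,1), (4,2), (5,2), (5,3)]

step 1: expand (5,2) (f=7, h=4) → closed; open now [(2,1) g=1 f=7, (2,2) g=2 f=7, (3,0) g=1 f=7, (4,0) g=2 f=7, (5,1) g=2 f=7, (5,3) g=4 f=7]
step 2: expand (5,3) (f=7, h=3) → closed; open now [(2,1) g=1 f=7, (2,2) g=2 f=7, (3,0) g=1 f=7, (4,0) g=2 f=7, (5,1) g=2 f=7, (6,3) g=5 f=9]
step 3: expand (2,2) (f=7, h=5) → closed; open now [(1,2) g=3 f=9, (2,1) g=1 f=7, (2,3) g=3 f=7, (3,0) g=1 f=7, (4,0) g=2 f=7, (5,1) g=2 f=7, (6,3) g=5 f=9]
step 4: expand (2,3) (f=7, h=4) → closed; open now [(1,2) g=3 f=9, (1,3) g=4 f=9, (2,1) g=1 f=7, (2,4) g=4 f=7, (3,0) g=1 f=7, (4,0) g=2 f=7, (5,1) g=2 f=7, (6,3) g=5 f=9]
step 5: expand (2,4) (f=7, h=3) → closed; open now [(1,2) g=3 f=9, (1,3) g=4 f=9, (1,4) g=5 f=9, (2,1) g=1 f=7, (2,5) g=5 f=7, (3,0) g=1 f=7, (4,0) g=2 f=7, (5,1) g=2 f=7, (6,3) g=5 f=9]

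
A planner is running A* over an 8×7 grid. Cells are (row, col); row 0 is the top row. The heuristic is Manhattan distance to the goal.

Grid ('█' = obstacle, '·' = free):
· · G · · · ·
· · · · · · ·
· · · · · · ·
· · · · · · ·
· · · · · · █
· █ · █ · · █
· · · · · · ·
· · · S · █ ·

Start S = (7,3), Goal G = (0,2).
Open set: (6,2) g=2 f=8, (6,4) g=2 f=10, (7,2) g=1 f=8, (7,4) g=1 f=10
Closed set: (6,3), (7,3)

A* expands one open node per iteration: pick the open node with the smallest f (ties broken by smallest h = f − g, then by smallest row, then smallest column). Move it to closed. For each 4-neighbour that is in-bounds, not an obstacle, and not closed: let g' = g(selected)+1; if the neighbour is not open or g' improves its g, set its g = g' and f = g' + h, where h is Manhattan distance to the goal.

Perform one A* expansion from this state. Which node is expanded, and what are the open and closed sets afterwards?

expanded=(6,2); open=[(5,2) g=3 f=8, (6,1) g=3 f=10, (6,4) g=2 f=10, (7,2) g=1 f=8, (7,4) g=1 f=10]; closed=[(6,2), (6,3), (7,3)]

step 1: expand (6,2) (f=8, h=6) → closed; open now [(5,2) g=3 f=8, (6,1) g=3 f=10, (6,4) g=2 f=10, (7,2) g=1 f=8, (7,4) g=1 f=10]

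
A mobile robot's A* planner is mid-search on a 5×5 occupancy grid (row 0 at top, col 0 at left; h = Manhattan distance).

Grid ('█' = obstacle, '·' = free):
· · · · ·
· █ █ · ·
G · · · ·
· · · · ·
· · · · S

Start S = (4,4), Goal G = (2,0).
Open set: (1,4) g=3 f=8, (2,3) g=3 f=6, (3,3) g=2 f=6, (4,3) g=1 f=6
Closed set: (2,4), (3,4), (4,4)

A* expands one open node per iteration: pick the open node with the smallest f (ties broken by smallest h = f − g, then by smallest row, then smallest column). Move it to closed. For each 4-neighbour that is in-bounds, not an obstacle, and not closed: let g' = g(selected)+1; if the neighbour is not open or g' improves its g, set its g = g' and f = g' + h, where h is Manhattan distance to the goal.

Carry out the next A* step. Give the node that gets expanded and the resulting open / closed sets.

expanded=(2,3); open=[(1,3) g=4 f=8, (1,4) g=3 f=8, (2,2) g=4 f=6, (3,3) g=2 f=6, (4,3) g=1 f=6]; closed=[(2,3), (2,4), (3,4), (4,4)]

step 1: expand (2,3) (f=6, h=3) → closed; open now [(1,3) g=4 f=8, (1,4) g=3 f=8, (2,2) g=4 f=6, (3,3) g=2 f=6, (4,3) g=1 f=6]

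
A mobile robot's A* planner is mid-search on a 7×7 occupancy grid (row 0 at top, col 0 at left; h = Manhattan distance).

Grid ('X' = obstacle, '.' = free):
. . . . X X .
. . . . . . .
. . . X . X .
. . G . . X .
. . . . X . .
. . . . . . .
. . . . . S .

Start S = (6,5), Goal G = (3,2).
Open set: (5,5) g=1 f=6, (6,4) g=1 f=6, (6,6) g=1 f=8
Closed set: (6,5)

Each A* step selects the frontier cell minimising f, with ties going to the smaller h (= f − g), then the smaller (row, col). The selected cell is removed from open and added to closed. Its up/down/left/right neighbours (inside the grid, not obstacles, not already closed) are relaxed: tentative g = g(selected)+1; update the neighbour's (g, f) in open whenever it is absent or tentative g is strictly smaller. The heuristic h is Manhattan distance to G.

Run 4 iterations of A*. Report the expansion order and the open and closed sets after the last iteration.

order=[(5,5) → (4,5) → (5,4) → (5,3)]; open=[(4,3) g=4 f=6, (4,6) g=3 f=8, (5,2) g=4 f=6, (5,6) g=2 f=8, (6,3) g=4 f=8, (6,4) g=1 f=6, (6,6) g=1 f=8]; closed=[(4,5), (5,3), (5,4), (5,5), (6,5)]

step 1: expand (5,5) (f=6, h=5) → closed; open now [(4,5) g=2 f=6, (5,4) g=2 f=6, (5,6) g=2 f=8, (6,4) g=1 f=6, (6,6) g=1 f=8]
step 2: expand (4,5) (f=6, h=4) → closed; open now [(4,6) g=3 f=8, (5,4) g=2 f=6, (5,6) g=2 f=8, (6,4) g=1 f=6, (6,6) g=1 f=8]
step 3: expand (5,4) (f=6, h=4) → closed; open now [(4,6) g=3 f=8, (5,3) g=3 f=6, (5,6) g=2 f=8, (6,4) g=1 f=6, (6,6) g=1 f=8]
step 4: expand (5,3) (f=6, h=3) → closed; open now [(4,3) g=4 f=6, (4,6) g=3 f=8, (5,2) g=4 f=6, (5,6) g=2 f=8, (6,3) g=4 f=8, (6,4) g=1 f=6, (6,6) g=1 f=8]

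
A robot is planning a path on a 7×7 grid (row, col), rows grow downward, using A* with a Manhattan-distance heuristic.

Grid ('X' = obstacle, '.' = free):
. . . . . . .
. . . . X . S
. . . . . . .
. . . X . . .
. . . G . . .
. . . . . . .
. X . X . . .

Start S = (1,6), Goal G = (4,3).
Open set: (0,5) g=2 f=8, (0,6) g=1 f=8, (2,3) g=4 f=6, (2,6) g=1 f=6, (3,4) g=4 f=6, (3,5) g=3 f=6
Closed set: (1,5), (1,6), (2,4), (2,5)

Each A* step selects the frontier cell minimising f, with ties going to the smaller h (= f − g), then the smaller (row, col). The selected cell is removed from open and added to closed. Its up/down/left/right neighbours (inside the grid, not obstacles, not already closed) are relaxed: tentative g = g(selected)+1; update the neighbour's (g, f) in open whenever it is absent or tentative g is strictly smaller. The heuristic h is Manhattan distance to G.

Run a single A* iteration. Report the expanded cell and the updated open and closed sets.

step 1: expand (2,3) (f=6, h=2) → closed; open now [(0,5) g=2 f=8, (0,6) g=1 f=8, (1,3) g=5 f=8, (2,2) g=5 f=8, (2,6) g=1 f=6, (3,4) g=4 f=6, (3,5) g=3 f=6]

expanded=(2,3); open=[(0,5) g=2 f=8, (0,6) g=1 f=8, (1,3) g=5 f=8, (2,2) g=5 f=8, (2,6) g=1 f=6, (3,4) g=4 f=6, (3,5) g=3 f=6]; closed=[(1,5), (1,6), (2,3), (2,4), (2,5)]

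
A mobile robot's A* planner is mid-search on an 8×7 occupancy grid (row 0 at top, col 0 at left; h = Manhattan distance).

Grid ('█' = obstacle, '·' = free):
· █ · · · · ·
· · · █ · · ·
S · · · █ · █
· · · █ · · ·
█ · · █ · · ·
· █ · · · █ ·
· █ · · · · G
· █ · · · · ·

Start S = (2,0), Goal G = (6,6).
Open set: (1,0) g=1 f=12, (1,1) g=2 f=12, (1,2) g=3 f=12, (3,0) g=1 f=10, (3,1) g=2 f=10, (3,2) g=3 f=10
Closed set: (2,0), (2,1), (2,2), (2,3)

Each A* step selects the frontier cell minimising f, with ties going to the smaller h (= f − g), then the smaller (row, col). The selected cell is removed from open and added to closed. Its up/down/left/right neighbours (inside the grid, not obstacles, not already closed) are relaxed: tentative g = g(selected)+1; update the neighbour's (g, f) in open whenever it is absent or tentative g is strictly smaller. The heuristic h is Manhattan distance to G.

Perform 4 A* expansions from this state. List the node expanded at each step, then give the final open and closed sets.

order=[(3,2) → (4,2) → (5,2) → (5,3)]; open=[(1,0) g=1 f=12, (1,1) g=2 f=12, (1,2) g=3 f=12, (3,0) g=1 f=10, (3,1) g=2 f=10, (4,1) g=5 f=12, (5,4) g=7 f=10, (6,2) g=6 f=10, (6,3) g=7 f=10]; closed=[(2,0), (2,1), (2,2), (2,3), (3,2), (4,2), (5,2), (5,3)]

step 1: expand (3,2) (f=10, h=7) → closed; open now [(1,0) g=1 f=12, (1,1) g=2 f=12, (1,2) g=3 f=12, (3,0) g=1 f=10, (3,1) g=2 f=10, (4,2) g=4 f=10]
step 2: expand (4,2) (f=10, h=6) → closed; open now [(1,0) g=1 f=12, (1,1) g=2 f=12, (1,2) g=3 f=12, (3,0) g=1 f=10, (3,1) g=2 f=10, (4,1) g=5 f=12, (5,2) g=5 f=10]
step 3: expand (5,2) (f=10, h=5) → closed; open now [(1,0) g=1 f=12, (1,1) g=2 f=12, (1,2) g=3 f=12, (3,0) g=1 f=10, (3,1) g=2 f=10, (4,1) g=5 f=12, (5,3) g=6 f=10, (6,2) g=6 f=10]
step 4: expand (5,3) (f=10, h=4) → closed; open now [(1,0) g=1 f=12, (1,1) g=2 f=12, (1,2) g=3 f=12, (3,0) g=1 f=10, (3,1) g=2 f=10, (4,1) g=5 f=12, (5,4) g=7 f=10, (6,2) g=6 f=10, (6,3) g=7 f=10]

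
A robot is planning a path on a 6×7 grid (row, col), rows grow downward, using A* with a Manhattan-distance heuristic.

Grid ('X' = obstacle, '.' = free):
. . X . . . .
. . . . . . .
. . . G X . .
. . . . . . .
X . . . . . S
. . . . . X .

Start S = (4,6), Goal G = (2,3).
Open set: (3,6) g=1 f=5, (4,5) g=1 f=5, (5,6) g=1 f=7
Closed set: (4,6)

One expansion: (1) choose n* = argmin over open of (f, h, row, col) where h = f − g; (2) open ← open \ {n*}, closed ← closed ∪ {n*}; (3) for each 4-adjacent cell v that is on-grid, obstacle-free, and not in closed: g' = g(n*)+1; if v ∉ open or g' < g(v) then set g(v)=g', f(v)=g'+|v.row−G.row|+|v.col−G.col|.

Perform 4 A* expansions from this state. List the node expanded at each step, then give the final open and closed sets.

order=[(3,6) → (2,6) → (2,5) → (3,5)]; open=[(1,5) g=4 f=7, (1,6) g=3 f=7, (3,4) g=3 f=5, (4,5) g=1 f=5, (5,6) g=1 f=7]; closed=[(2,5), (2,6), (3,5), (3,6), (4,6)]

step 1: expand (3,6) (f=5, h=4) → closed; open now [(2,6) g=2 f=5, (3,5) g=2 f=5, (4,5) g=1 f=5, (5,6) g=1 f=7]
step 2: expand (2,6) (f=5, h=3) → closed; open now [(1,6) g=3 f=7, (2,5) g=3 f=5, (3,5) g=2 f=5, (4,5) g=1 f=5, (5,6) g=1 f=7]
step 3: expand (2,5) (f=5, h=2) → closed; open now [(1,5) g=4 f=7, (1,6) g=3 f=7, (3,5) g=2 f=5, (4,5) g=1 f=5, (5,6) g=1 f=7]
step 4: expand (3,5) (f=5, h=3) → closed; open now [(1,5) g=4 f=7, (1,6) g=3 f=7, (3,4) g=3 f=5, (4,5) g=1 f=5, (5,6) g=1 f=7]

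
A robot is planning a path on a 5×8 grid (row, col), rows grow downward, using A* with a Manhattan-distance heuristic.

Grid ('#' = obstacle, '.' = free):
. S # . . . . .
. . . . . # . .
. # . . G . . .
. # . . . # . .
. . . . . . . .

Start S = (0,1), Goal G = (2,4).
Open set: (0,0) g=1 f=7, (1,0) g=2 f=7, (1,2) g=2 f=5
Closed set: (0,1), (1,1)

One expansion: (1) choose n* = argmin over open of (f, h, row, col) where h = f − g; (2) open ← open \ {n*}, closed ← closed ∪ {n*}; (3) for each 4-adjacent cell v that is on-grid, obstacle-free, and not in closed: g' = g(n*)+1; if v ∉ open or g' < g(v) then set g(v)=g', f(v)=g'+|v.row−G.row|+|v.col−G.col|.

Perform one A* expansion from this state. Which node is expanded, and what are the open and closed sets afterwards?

step 1: expand (1,2) (f=5, h=3) → closed; open now [(0,0) g=1 f=7, (1,0) g=2 f=7, (1,3) g=3 f=5, (2,2) g=3 f=5]

expanded=(1,2); open=[(0,0) g=1 f=7, (1,0) g=2 f=7, (1,3) g=3 f=5, (2,2) g=3 f=5]; closed=[(0,1), (1,1), (1,2)]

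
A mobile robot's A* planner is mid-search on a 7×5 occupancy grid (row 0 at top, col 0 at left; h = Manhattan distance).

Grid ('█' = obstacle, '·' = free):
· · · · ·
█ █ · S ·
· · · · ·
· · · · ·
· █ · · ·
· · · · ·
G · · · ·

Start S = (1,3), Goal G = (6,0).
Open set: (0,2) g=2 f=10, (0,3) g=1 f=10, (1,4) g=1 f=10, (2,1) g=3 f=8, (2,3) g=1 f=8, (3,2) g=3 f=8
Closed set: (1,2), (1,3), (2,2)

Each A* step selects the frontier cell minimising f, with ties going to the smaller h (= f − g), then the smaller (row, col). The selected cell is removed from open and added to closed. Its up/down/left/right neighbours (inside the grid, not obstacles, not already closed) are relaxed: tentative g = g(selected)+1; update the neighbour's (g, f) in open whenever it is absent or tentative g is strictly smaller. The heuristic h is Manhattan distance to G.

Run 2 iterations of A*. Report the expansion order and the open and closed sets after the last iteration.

order=[(2,1) → (2,0)]; open=[(0,2) g=2 f=10, (0,3) g=1 f=10, (1,4) g=1 f=10, (2,3) g=1 f=8, (3,0) g=5 f=8, (3,1) g=4 f=8, (3,2) g=3 f=8]; closed=[(1,2), (1,3), (2,0), (2,1), (2,2)]

step 1: expand (2,1) (f=8, h=5) → closed; open now [(0,2) g=2 f=10, (0,3) g=1 f=10, (1,4) g=1 f=10, (2,0) g=4 f=8, (2,3) g=1 f=8, (3,1) g=4 f=8, (3,2) g=3 f=8]
step 2: expand (2,0) (f=8, h=4) → closed; open now [(0,2) g=2 f=10, (0,3) g=1 f=10, (1,4) g=1 f=10, (2,3) g=1 f=8, (3,0) g=5 f=8, (3,1) g=4 f=8, (3,2) g=3 f=8]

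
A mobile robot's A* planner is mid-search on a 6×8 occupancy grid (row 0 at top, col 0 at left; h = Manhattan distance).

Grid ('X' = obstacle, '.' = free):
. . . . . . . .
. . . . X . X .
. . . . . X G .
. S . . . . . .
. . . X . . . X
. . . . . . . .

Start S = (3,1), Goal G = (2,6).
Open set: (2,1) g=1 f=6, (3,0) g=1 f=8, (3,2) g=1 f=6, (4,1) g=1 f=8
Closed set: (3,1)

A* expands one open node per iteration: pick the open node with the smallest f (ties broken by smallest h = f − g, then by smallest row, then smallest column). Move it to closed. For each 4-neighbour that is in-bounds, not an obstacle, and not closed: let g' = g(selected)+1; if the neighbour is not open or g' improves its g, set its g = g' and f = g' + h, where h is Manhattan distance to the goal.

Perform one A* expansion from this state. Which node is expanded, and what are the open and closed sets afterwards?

expanded=(2,1); open=[(1,1) g=2 f=8, (2,0) g=2 f=8, (2,2) g=2 f=6, (3,0) g=1 f=8, (3,2) g=1 f=6, (4,1) g=1 f=8]; closed=[(2,1), (3,1)]

step 1: expand (2,1) (f=6, h=5) → closed; open now [(1,1) g=2 f=8, (2,0) g=2 f=8, (2,2) g=2 f=6, (3,0) g=1 f=8, (3,2) g=1 f=6, (4,1) g=1 f=8]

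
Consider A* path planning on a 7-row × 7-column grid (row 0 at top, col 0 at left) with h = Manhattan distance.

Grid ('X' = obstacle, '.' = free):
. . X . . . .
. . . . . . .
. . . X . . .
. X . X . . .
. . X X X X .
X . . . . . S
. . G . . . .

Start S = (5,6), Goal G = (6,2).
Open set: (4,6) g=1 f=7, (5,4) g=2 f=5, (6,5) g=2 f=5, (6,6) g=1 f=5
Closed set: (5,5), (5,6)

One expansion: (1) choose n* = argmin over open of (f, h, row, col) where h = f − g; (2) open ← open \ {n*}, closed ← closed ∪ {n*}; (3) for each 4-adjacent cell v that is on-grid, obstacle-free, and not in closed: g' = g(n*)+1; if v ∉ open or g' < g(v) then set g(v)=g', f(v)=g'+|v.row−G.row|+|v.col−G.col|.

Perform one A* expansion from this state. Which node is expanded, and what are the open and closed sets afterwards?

expanded=(5,4); open=[(4,6) g=1 f=7, (5,3) g=3 f=5, (6,4) g=3 f=5, (6,5) g=2 f=5, (6,6) g=1 f=5]; closed=[(5,4), (5,5), (5,6)]

step 1: expand (5,4) (f=5, h=3) → closed; open now [(4,6) g=1 f=7, (5,3) g=3 f=5, (6,4) g=3 f=5, (6,5) g=2 f=5, (6,6) g=1 f=5]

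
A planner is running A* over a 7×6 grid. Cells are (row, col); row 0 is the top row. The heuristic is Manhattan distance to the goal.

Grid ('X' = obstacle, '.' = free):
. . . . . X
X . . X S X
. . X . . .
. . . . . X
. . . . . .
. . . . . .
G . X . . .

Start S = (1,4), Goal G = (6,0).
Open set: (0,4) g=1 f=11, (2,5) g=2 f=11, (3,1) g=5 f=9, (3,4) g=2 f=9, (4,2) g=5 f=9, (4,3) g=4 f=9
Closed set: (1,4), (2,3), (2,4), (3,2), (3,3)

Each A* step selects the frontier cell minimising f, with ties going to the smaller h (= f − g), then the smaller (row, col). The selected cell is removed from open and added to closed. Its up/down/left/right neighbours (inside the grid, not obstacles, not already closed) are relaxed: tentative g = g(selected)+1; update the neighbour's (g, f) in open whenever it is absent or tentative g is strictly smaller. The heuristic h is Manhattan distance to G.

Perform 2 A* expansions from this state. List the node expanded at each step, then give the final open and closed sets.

order=[(3,1) → (3,0)]; open=[(0,4) g=1 f=11, (2,0) g=7 f=11, (2,1) g=6 f=11, (2,5) g=2 f=11, (3,4) g=2 f=9, (4,0) g=7 f=9, (4,1) g=6 f=9, (4,2) g=5 f=9, (4,3) g=4 f=9]; closed=[(1,4), (2,3), (2,4), (3,0), (3,1), (3,2), (3,3)]

step 1: expand (3,1) (f=9, h=4) → closed; open now [(0,4) g=1 f=11, (2,1) g=6 f=11, (2,5) g=2 f=11, (3,0) g=6 f=9, (3,4) g=2 f=9, (4,1) g=6 f=9, (4,2) g=5 f=9, (4,3) g=4 f=9]
step 2: expand (3,0) (f=9, h=3) → closed; open now [(0,4) g=1 f=11, (2,0) g=7 f=11, (2,1) g=6 f=11, (2,5) g=2 f=11, (3,4) g=2 f=9, (4,0) g=7 f=9, (4,1) g=6 f=9, (4,2) g=5 f=9, (4,3) g=4 f=9]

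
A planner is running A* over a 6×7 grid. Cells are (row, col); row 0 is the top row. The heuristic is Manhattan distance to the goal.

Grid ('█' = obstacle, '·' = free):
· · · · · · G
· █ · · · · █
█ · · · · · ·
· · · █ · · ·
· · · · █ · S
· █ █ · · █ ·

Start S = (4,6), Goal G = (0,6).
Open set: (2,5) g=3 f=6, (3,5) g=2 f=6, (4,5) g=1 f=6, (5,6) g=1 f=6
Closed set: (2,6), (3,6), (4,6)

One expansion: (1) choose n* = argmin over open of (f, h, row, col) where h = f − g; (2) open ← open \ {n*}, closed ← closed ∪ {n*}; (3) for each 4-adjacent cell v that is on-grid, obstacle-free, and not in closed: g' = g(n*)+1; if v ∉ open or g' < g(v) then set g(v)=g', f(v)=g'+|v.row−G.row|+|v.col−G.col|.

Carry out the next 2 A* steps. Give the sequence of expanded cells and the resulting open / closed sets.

order=[(2,5) → (1,5)]; open=[(0,5) g=5 f=6, (1,4) g=5 f=8, (2,4) g=4 f=8, (3,5) g=2 f=6, (4,5) g=1 f=6, (5,6) g=1 f=6]; closed=[(1,5), (2,5), (2,6), (3,6), (4,6)]

step 1: expand (2,5) (f=6, h=3) → closed; open now [(1,5) g=4 f=6, (2,4) g=4 f=8, (3,5) g=2 f=6, (4,5) g=1 f=6, (5,6) g=1 f=6]
step 2: expand (1,5) (f=6, h=2) → closed; open now [(0,5) g=5 f=6, (1,4) g=5 f=8, (2,4) g=4 f=8, (3,5) g=2 f=6, (4,5) g=1 f=6, (5,6) g=1 f=6]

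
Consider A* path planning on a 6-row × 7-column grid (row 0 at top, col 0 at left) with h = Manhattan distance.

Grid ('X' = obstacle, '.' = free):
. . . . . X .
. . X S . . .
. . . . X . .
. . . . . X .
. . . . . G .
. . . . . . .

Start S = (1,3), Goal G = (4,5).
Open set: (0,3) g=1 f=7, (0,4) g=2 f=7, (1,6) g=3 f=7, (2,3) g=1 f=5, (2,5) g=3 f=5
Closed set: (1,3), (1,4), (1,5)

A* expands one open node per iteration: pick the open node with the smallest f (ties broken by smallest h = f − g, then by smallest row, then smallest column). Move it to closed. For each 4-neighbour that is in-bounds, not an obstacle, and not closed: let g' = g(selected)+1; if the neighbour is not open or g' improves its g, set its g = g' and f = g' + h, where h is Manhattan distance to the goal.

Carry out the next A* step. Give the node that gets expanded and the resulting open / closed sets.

expanded=(2,5); open=[(0,3) g=1 f=7, (0,4) g=2 f=7, (1,6) g=3 f=7, (2,3) g=1 f=5, (2,6) g=4 f=7]; closed=[(1,3), (1,4), (1,5), (2,5)]

step 1: expand (2,5) (f=5, h=2) → closed; open now [(0,3) g=1 f=7, (0,4) g=2 f=7, (1,6) g=3 f=7, (2,3) g=1 f=5, (2,6) g=4 f=7]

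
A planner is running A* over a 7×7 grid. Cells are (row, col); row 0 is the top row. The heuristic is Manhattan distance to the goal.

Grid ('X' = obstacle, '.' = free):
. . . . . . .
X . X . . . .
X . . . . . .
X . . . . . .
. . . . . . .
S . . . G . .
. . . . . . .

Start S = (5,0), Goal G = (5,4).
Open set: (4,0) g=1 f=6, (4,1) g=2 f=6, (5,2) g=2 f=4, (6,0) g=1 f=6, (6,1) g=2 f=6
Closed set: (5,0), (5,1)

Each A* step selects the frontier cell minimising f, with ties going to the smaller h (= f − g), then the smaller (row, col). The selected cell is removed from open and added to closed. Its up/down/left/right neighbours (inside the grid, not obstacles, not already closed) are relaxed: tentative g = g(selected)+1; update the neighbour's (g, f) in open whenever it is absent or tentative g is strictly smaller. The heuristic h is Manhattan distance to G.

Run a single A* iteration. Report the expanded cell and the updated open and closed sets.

expanded=(5,2); open=[(4,0) g=1 f=6, (4,1) g=2 f=6, (4,2) g=3 f=6, (5,3) g=3 f=4, (6,0) g=1 f=6, (6,1) g=2 f=6, (6,2) g=3 f=6]; closed=[(5,0), (5,1), (5,2)]

step 1: expand (5,2) (f=4, h=2) → closed; open now [(4,0) g=1 f=6, (4,1) g=2 f=6, (4,2) g=3 f=6, (5,3) g=3 f=4, (6,0) g=1 f=6, (6,1) g=2 f=6, (6,2) g=3 f=6]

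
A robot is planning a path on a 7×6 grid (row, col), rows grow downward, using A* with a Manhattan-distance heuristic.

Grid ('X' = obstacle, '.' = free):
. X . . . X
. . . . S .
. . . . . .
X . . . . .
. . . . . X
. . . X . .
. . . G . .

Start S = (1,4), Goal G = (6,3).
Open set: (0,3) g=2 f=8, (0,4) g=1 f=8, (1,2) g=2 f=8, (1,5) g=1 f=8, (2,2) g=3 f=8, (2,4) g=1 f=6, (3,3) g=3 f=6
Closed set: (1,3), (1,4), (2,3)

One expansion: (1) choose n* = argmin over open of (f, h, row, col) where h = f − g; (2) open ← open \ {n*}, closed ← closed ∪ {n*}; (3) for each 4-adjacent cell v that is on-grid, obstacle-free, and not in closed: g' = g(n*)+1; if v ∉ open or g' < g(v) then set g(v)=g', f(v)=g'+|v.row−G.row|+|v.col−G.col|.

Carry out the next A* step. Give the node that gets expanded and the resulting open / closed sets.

step 1: expand (3,3) (f=6, h=3) → closed; open now [(0,3) g=2 f=8, (0,4) g=1 f=8, (1,2) g=2 f=8, (1,5) g=1 f=8, (2,2) g=3 f=8, (2,4) g=1 f=6, (3,2) g=4 f=8, (3,4) g=4 f=8, (4,3) g=4 f=6]

expanded=(3,3); open=[(0,3) g=2 f=8, (0,4) g=1 f=8, (1,2) g=2 f=8, (1,5) g=1 f=8, (2,2) g=3 f=8, (2,4) g=1 f=6, (3,2) g=4 f=8, (3,4) g=4 f=8, (4,3) g=4 f=6]; closed=[(1,3), (1,4), (2,3), (3,3)]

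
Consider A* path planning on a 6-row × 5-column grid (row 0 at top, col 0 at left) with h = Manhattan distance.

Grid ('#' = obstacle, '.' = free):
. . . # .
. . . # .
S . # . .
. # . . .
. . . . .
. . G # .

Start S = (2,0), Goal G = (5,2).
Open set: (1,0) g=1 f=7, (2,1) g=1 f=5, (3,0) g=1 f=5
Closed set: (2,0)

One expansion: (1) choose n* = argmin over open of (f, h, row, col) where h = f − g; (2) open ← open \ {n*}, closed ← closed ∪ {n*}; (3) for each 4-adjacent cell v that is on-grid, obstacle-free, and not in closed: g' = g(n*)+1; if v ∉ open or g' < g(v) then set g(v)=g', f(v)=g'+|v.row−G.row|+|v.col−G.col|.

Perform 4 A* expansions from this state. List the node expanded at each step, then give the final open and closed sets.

order=[(2,1) → (3,0) → (4,0) → (4,1)]; open=[(1,0) g=1 f=7, (1,1) g=2 f=7, (4,2) g=4 f=5, (5,0) g=3 f=5, (5,1) g=4 f=5]; closed=[(2,0), (2,1), (3,0), (4,0), (4,1)]

step 1: expand (2,1) (f=5, h=4) → closed; open now [(1,0) g=1 f=7, (1,1) g=2 f=7, (3,0) g=1 f=5]
step 2: expand (3,0) (f=5, h=4) → closed; open now [(1,0) g=1 f=7, (1,1) g=2 f=7, (4,0) g=2 f=5]
step 3: expand (4,0) (f=5, h=3) → closed; open now [(1,0) g=1 f=7, (1,1) g=2 f=7, (4,1) g=3 f=5, (5,0) g=3 f=5]
step 4: expand (4,1) (f=5, h=2) → closed; open now [(1,0) g=1 f=7, (1,1) g=2 f=7, (4,2) g=4 f=5, (5,0) g=3 f=5, (5,1) g=4 f=5]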